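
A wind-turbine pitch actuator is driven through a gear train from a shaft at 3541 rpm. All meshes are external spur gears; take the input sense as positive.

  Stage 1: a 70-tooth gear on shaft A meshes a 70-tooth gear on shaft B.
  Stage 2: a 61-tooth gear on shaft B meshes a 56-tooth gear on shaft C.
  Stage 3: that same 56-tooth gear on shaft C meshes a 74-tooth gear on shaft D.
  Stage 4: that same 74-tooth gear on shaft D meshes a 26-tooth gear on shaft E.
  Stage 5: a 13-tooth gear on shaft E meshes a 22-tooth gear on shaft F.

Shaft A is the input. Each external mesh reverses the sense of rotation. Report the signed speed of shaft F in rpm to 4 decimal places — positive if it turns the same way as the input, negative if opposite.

-4909.1136 rpm (opposite to input, |ω| = 4909.1136 rpm)

Stage 1 [70T→70T]: ω = 3541.0000×70/70 = 3541.0000 rpm, dir flips to −; running = −3541.0000
Stage 2 [61T→56T]: ω = 3541.0000×61/56 = 3857.1607 rpm, dir flips to +; running = +3857.1607
Stage 3 [56T→74T]: ω = 3857.1607×56/74 = 2918.9324 rpm, dir flips to −; running = −2918.9324
Stage 4 [74T→26T]: ω = 2918.9324×74/26 = 8307.7308 rpm, dir flips to +; running = +8307.7308
Stage 5 [13T→22T]: ω = 8307.7308×13/22 = 4909.1136 rpm, dir flips to −; running = −4909.1136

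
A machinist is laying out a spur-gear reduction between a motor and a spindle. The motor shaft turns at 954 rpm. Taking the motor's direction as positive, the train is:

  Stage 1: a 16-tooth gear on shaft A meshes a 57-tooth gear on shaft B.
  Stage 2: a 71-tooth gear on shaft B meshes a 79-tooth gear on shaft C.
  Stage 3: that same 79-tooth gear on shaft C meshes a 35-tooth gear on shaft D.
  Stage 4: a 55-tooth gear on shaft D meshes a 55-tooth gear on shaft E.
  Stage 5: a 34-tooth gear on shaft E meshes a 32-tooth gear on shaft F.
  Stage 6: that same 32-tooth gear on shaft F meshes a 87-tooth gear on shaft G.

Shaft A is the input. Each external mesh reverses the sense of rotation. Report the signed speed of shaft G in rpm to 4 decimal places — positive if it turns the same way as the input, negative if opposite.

+212.2968 rpm (same as input, |ω| = 212.2968 rpm)

Stage 1 [16T→57T]: ω = 954.0000×16/57 = 267.7895 rpm, dir flips to −; running = −267.7895
Stage 2 [71T→79T]: ω = 267.7895×71/79 = 240.6716 rpm, dir flips to +; running = +240.6716
Stage 3 [79T→35T]: ω = 240.6716×79/35 = 543.2301 rpm, dir flips to −; running = −543.2301
Stage 4 [55T→55T]: ω = 543.2301×55/55 = 543.2301 rpm, dir flips to +; running = +543.2301
Stage 5 [34T→32T]: ω = 543.2301×34/32 = 577.1820 rpm, dir flips to −; running = −577.1820
Stage 6 [32T→87T]: ω = 577.1820×32/87 = 212.2968 rpm, dir flips to +; running = +212.2968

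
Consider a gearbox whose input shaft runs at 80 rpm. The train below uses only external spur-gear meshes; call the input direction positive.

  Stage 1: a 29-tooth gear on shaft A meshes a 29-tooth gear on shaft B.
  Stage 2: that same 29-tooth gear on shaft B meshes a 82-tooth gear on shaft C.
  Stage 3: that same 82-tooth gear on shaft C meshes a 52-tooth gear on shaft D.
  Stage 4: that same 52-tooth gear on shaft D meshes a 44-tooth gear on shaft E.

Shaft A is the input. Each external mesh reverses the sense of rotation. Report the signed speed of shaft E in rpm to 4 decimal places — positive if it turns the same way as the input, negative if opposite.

+52.7273 rpm (same as input, |ω| = 52.7273 rpm)

Stage 1 [29T→29T]: ω = 80.0000×29/29 = 80.0000 rpm, dir flips to −; running = −80.0000
Stage 2 [29T→82T]: ω = 80.0000×29/82 = 28.2927 rpm, dir flips to +; running = +28.2927
Stage 3 [82T→52T]: ω = 28.2927×82/52 = 44.6154 rpm, dir flips to −; running = −44.6154
Stage 4 [52T→44T]: ω = 44.6154×52/44 = 52.7273 rpm, dir flips to +; running = +52.7273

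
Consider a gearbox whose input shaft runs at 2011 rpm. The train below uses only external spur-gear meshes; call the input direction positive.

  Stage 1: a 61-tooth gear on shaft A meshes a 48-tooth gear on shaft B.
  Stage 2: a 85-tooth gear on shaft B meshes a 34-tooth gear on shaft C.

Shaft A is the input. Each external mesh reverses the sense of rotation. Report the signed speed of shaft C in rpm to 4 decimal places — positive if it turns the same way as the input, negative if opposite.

Stage 1 [61T→48T]: ω = 2011.0000×61/48 = 2555.6458 rpm, dir flips to −; running = −2555.6458
Stage 2 [85T→34T]: ω = 2555.6458×85/34 = 6389.1146 rpm, dir flips to +; running = +6389.1146

+6389.1146 rpm (same as input, |ω| = 6389.1146 rpm)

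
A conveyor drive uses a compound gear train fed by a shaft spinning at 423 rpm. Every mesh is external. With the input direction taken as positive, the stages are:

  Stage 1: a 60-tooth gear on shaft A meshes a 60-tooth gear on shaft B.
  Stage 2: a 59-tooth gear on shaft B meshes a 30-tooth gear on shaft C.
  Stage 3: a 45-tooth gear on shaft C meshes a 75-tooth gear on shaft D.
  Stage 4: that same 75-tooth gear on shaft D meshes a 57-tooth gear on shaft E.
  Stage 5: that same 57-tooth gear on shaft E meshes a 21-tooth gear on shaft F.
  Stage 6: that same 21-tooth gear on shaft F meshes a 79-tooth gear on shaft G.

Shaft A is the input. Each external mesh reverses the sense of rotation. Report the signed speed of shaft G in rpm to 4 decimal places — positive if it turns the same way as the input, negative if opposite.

+473.8671 rpm (same as input, |ω| = 473.8671 rpm)

Stage 1 [60T→60T]: ω = 423.0000×60/60 = 423.0000 rpm, dir flips to −; running = −423.0000
Stage 2 [59T→30T]: ω = 423.0000×59/30 = 831.9000 rpm, dir flips to +; running = +831.9000
Stage 3 [45T→75T]: ω = 831.9000×45/75 = 499.1400 rpm, dir flips to −; running = −499.1400
Stage 4 [75T→57T]: ω = 499.1400×75/57 = 656.7632 rpm, dir flips to +; running = +656.7632
Stage 5 [57T→21T]: ω = 656.7632×57/21 = 1782.6429 rpm, dir flips to −; running = −1782.6429
Stage 6 [21T→79T]: ω = 1782.6429×21/79 = 473.8671 rpm, dir flips to +; running = +473.8671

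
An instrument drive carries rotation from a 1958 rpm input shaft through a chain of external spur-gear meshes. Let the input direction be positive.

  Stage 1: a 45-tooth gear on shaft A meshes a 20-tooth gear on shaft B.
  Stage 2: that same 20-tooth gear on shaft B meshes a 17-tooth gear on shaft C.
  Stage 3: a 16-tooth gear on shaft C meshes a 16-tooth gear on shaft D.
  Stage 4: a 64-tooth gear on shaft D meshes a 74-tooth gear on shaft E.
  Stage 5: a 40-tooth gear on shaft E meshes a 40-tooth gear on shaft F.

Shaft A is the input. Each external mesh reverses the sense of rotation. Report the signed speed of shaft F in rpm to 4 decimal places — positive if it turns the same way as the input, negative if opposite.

Stage 1 [45T→20T]: ω = 1958.0000×45/20 = 4405.5000 rpm, dir flips to −; running = −4405.5000
Stage 2 [20T→17T]: ω = 4405.5000×20/17 = 5182.9412 rpm, dir flips to +; running = +5182.9412
Stage 3 [16T→16T]: ω = 5182.9412×16/16 = 5182.9412 rpm, dir flips to −; running = −5182.9412
Stage 4 [64T→74T]: ω = 5182.9412×64/74 = 4482.5437 rpm, dir flips to +; running = +4482.5437
Stage 5 [40T→40T]: ω = 4482.5437×40/40 = 4482.5437 rpm, dir flips to −; running = −4482.5437

-4482.5437 rpm (opposite to input, |ω| = 4482.5437 rpm)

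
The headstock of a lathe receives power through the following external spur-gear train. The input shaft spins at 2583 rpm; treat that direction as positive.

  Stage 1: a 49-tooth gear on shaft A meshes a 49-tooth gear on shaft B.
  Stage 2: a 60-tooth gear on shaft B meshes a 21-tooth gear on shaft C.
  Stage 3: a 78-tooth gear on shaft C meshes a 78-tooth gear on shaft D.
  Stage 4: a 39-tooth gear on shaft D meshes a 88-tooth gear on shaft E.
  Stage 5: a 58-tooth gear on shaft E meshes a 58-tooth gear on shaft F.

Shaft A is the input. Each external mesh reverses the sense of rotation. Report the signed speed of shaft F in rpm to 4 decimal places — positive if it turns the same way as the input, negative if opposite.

Stage 1 [49T→49T]: ω = 2583.0000×49/49 = 2583.0000 rpm, dir flips to −; running = −2583.0000
Stage 2 [60T→21T]: ω = 2583.0000×60/21 = 7380.0000 rpm, dir flips to +; running = +7380.0000
Stage 3 [78T→78T]: ω = 7380.0000×78/78 = 7380.0000 rpm, dir flips to −; running = −7380.0000
Stage 4 [39T→88T]: ω = 7380.0000×39/88 = 3270.6818 rpm, dir flips to +; running = +3270.6818
Stage 5 [58T→58T]: ω = 3270.6818×58/58 = 3270.6818 rpm, dir flips to −; running = −3270.6818

-3270.6818 rpm (opposite to input, |ω| = 3270.6818 rpm)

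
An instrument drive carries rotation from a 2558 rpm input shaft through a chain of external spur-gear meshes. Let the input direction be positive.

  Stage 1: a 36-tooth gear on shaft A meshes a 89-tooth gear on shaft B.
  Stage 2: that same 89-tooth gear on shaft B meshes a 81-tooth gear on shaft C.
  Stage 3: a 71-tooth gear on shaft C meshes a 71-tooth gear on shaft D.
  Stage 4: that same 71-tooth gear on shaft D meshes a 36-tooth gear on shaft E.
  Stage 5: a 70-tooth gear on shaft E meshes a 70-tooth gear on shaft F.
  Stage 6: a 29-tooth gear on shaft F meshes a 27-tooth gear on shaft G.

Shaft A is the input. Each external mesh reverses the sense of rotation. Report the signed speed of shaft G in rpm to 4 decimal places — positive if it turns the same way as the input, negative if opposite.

Stage 1 [36T→89T]: ω = 2558.0000×36/89 = 1034.6966 rpm, dir flips to −; running = −1034.6966
Stage 2 [89T→81T]: ω = 1034.6966×89/81 = 1136.8889 rpm, dir flips to +; running = +1136.8889
Stage 3 [71T→71T]: ω = 1136.8889×71/71 = 1136.8889 rpm, dir flips to −; running = −1136.8889
Stage 4 [71T→36T]: ω = 1136.8889×71/36 = 2242.1975 rpm, dir flips to +; running = +2242.1975
Stage 5 [70T→70T]: ω = 2242.1975×70/70 = 2242.1975 rpm, dir flips to −; running = −2242.1975
Stage 6 [29T→27T]: ω = 2242.1975×29/27 = 2408.2862 rpm, dir flips to +; running = +2408.2862

+2408.2862 rpm (same as input, |ω| = 2408.2862 rpm)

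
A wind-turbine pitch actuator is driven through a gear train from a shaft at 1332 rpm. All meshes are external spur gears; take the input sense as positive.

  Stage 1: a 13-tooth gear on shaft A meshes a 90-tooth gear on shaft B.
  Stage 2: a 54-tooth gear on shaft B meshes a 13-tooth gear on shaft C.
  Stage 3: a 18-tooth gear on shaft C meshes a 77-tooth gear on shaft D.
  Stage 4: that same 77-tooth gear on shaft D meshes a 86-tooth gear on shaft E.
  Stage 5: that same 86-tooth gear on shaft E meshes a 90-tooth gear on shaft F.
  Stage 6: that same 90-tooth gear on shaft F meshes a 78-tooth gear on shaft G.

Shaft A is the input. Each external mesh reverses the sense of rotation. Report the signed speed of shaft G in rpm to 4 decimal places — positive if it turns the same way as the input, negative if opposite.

+184.4308 rpm (same as input, |ω| = 184.4308 rpm)

Stage 1 [13T→90T]: ω = 1332.0000×13/90 = 192.4000 rpm, dir flips to −; running = −192.4000
Stage 2 [54T→13T]: ω = 192.4000×54/13 = 799.2000 rpm, dir flips to +; running = +799.2000
Stage 3 [18T→77T]: ω = 799.2000×18/77 = 186.8260 rpm, dir flips to −; running = −186.8260
Stage 4 [77T→86T]: ω = 186.8260×77/86 = 167.2744 rpm, dir flips to +; running = +167.2744
Stage 5 [86T→90T]: ω = 167.2744×86/90 = 159.8400 rpm, dir flips to −; running = −159.8400
Stage 6 [90T→78T]: ω = 159.8400×90/78 = 184.4308 rpm, dir flips to +; running = +184.4308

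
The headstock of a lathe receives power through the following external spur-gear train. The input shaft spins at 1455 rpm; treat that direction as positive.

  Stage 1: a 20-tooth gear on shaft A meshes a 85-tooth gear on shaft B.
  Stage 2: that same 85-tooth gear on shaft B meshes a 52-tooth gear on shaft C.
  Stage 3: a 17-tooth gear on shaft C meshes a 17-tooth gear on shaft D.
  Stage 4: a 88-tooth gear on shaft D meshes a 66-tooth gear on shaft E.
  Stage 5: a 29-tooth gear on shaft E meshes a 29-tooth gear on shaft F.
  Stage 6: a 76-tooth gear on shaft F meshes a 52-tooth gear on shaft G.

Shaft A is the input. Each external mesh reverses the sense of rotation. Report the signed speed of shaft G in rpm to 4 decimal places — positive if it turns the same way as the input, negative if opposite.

+1090.5325 rpm (same as input, |ω| = 1090.5325 rpm)

Stage 1 [20T→85T]: ω = 1455.0000×20/85 = 342.3529 rpm, dir flips to −; running = −342.3529
Stage 2 [85T→52T]: ω = 342.3529×85/52 = 559.6154 rpm, dir flips to +; running = +559.6154
Stage 3 [17T→17T]: ω = 559.6154×17/17 = 559.6154 rpm, dir flips to −; running = −559.6154
Stage 4 [88T→66T]: ω = 559.6154×88/66 = 746.1538 rpm, dir flips to +; running = +746.1538
Stage 5 [29T→29T]: ω = 746.1538×29/29 = 746.1538 rpm, dir flips to −; running = −746.1538
Stage 6 [76T→52T]: ω = 746.1538×76/52 = 1090.5325 rpm, dir flips to +; running = +1090.5325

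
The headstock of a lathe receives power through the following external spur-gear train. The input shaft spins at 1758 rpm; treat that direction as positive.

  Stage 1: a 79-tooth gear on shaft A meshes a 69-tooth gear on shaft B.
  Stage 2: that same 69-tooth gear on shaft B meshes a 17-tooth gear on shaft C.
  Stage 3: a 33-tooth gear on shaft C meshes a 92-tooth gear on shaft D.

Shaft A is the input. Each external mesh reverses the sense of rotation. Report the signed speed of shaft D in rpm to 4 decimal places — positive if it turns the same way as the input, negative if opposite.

-2930.3747 rpm (opposite to input, |ω| = 2930.3747 rpm)

Stage 1 [79T→69T]: ω = 1758.0000×79/69 = 2012.7826 rpm, dir flips to −; running = −2012.7826
Stage 2 [69T→17T]: ω = 2012.7826×69/17 = 8169.5294 rpm, dir flips to +; running = +8169.5294
Stage 3 [33T→92T]: ω = 8169.5294×33/92 = 2930.3747 rpm, dir flips to −; running = −2930.3747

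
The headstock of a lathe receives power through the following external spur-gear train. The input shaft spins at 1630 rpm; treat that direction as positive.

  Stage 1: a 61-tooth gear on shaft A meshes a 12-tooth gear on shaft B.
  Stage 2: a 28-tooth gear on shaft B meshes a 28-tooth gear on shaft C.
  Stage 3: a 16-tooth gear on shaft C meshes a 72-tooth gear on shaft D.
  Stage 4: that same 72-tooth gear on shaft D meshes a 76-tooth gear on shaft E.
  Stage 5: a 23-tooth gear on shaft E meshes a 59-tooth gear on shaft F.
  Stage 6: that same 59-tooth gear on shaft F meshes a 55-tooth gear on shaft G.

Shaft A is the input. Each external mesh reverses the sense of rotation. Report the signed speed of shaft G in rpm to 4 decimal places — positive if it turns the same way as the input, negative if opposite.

Stage 1 [61T→12T]: ω = 1630.0000×61/12 = 8285.8333 rpm, dir flips to −; running = −8285.8333
Stage 2 [28T→28T]: ω = 8285.8333×28/28 = 8285.8333 rpm, dir flips to +; running = +8285.8333
Stage 3 [16T→72T]: ω = 8285.8333×16/72 = 1841.2963 rpm, dir flips to −; running = −1841.2963
Stage 4 [72T→76T]: ω = 1841.2963×72/76 = 1744.3860 rpm, dir flips to +; running = +1744.3860
Stage 5 [23T→59T]: ω = 1744.3860×23/59 = 680.0149 rpm, dir flips to −; running = −680.0149
Stage 6 [59T→55T]: ω = 680.0149×59/55 = 729.4705 rpm, dir flips to +; running = +729.4705

+729.4705 rpm (same as input, |ω| = 729.4705 rpm)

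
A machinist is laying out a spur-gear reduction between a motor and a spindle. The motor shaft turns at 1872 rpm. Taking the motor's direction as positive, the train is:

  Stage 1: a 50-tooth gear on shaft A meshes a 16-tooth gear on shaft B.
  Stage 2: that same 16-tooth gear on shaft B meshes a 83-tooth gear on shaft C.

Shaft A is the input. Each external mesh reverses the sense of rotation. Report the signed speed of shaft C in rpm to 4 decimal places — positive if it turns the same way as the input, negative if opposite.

Stage 1 [50T→16T]: ω = 1872.0000×50/16 = 5850.0000 rpm, dir flips to −; running = −5850.0000
Stage 2 [16T→83T]: ω = 5850.0000×16/83 = 1127.7108 rpm, dir flips to +; running = +1127.7108

+1127.7108 rpm (same as input, |ω| = 1127.7108 rpm)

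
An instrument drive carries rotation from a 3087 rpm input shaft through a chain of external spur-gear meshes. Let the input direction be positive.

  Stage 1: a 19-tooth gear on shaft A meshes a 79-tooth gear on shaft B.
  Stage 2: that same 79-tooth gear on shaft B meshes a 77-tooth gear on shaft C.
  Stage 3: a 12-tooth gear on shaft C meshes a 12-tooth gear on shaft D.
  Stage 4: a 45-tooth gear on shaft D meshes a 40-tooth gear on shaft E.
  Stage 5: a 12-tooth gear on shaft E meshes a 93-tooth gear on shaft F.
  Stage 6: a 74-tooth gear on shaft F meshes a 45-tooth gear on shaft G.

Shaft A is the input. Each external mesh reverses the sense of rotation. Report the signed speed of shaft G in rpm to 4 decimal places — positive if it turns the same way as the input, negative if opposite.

Stage 1 [19T→79T]: ω = 3087.0000×19/79 = 742.4430 rpm, dir flips to −; running = −742.4430
Stage 2 [79T→77T]: ω = 742.4430×79/77 = 761.7273 rpm, dir flips to +; running = +761.7273
Stage 3 [12T→12T]: ω = 761.7273×12/12 = 761.7273 rpm, dir flips to −; running = −761.7273
Stage 4 [45T→40T]: ω = 761.7273×45/40 = 856.9432 rpm, dir flips to +; running = +856.9432
Stage 5 [12T→93T]: ω = 856.9432×12/93 = 110.5733 rpm, dir flips to −; running = −110.5733
Stage 6 [74T→45T]: ω = 110.5733×74/45 = 181.8317 rpm, dir flips to +; running = +181.8317

+181.8317 rpm (same as input, |ω| = 181.8317 rpm)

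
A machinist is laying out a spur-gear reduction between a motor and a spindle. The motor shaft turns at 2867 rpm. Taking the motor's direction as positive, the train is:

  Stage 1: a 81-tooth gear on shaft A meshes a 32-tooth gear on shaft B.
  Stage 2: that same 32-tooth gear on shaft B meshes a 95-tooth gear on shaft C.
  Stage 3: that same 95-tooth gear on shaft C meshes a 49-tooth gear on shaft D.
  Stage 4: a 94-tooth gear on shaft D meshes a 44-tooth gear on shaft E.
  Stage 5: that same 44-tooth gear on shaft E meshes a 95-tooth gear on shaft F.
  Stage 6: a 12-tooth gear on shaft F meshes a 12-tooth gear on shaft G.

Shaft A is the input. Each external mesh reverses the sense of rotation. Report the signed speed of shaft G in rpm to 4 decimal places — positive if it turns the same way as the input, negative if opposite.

Stage 1 [81T→32T]: ω = 2867.0000×81/32 = 7257.0938 rpm, dir flips to −; running = −7257.0938
Stage 2 [32T→95T]: ω = 7257.0938×32/95 = 2444.4947 rpm, dir flips to +; running = +2444.4947
Stage 3 [95T→49T]: ω = 2444.4947×95/49 = 4739.3265 rpm, dir flips to −; running = −4739.3265
Stage 4 [94T→44T]: ω = 4739.3265×94/44 = 10124.9249 rpm, dir flips to +; running = +10124.9249
Stage 5 [44T→95T]: ω = 10124.9249×44/95 = 4689.4389 rpm, dir flips to −; running = −4689.4389
Stage 6 [12T→12T]: ω = 4689.4389×12/12 = 4689.4389 rpm, dir flips to +; running = +4689.4389

+4689.4389 rpm (same as input, |ω| = 4689.4389 rpm)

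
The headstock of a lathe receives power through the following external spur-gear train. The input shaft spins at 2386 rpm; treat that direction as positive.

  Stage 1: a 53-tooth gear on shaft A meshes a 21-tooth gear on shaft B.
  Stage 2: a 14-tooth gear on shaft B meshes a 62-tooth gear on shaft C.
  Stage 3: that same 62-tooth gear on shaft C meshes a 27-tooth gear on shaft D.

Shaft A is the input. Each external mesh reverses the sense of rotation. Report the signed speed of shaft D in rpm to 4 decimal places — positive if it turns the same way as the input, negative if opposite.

Stage 1 [53T→21T]: ω = 2386.0000×53/21 = 6021.8095 rpm, dir flips to −; running = −6021.8095
Stage 2 [14T→62T]: ω = 6021.8095×14/62 = 1359.7634 rpm, dir flips to +; running = +1359.7634
Stage 3 [62T→27T]: ω = 1359.7634×62/27 = 3122.4198 rpm, dir flips to −; running = −3122.4198

-3122.4198 rpm (opposite to input, |ω| = 3122.4198 rpm)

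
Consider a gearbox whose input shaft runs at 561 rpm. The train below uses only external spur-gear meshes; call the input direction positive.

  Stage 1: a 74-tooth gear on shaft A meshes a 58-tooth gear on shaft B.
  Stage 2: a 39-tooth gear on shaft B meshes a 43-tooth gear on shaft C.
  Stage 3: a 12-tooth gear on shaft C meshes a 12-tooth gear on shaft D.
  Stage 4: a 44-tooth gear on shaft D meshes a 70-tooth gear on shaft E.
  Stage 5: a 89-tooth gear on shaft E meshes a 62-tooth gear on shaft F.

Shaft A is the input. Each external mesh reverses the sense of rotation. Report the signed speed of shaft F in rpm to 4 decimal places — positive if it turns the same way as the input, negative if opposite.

-585.7546 rpm (opposite to input, |ω| = 585.7546 rpm)

Stage 1 [74T→58T]: ω = 561.0000×74/58 = 715.7586 rpm, dir flips to −; running = −715.7586
Stage 2 [39T→43T]: ω = 715.7586×39/43 = 649.1764 rpm, dir flips to +; running = +649.1764
Stage 3 [12T→12T]: ω = 649.1764×12/12 = 649.1764 rpm, dir flips to −; running = −649.1764
Stage 4 [44T→70T]: ω = 649.1764×44/70 = 408.0538 rpm, dir flips to +; running = +408.0538
Stage 5 [89T→62T]: ω = 408.0538×89/62 = 585.7546 rpm, dir flips to −; running = −585.7546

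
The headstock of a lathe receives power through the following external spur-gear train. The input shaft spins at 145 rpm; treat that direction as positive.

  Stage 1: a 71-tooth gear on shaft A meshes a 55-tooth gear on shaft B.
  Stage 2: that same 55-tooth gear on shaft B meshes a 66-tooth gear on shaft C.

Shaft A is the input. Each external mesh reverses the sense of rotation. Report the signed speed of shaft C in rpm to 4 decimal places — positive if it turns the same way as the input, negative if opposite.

+155.9848 rpm (same as input, |ω| = 155.9848 rpm)

Stage 1 [71T→55T]: ω = 145.0000×71/55 = 187.1818 rpm, dir flips to −; running = −187.1818
Stage 2 [55T→66T]: ω = 187.1818×55/66 = 155.9848 rpm, dir flips to +; running = +155.9848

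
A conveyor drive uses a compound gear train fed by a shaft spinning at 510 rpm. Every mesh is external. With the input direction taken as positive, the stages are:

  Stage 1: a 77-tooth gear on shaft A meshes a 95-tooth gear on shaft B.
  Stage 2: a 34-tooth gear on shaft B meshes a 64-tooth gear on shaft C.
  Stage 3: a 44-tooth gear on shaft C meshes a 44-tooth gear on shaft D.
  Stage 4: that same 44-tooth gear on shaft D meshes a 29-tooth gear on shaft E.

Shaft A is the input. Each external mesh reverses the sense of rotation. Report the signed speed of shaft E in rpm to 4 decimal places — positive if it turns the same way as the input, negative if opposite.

Stage 1 [77T→95T]: ω = 510.0000×77/95 = 413.3684 rpm, dir flips to −; running = −413.3684
Stage 2 [34T→64T]: ω = 413.3684×34/64 = 219.6020 rpm, dir flips to +; running = +219.6020
Stage 3 [44T→44T]: ω = 219.6020×44/44 = 219.6020 rpm, dir flips to −; running = −219.6020
Stage 4 [44T→29T]: ω = 219.6020×44/29 = 333.1892 rpm, dir flips to +; running = +333.1892

+333.1892 rpm (same as input, |ω| = 333.1892 rpm)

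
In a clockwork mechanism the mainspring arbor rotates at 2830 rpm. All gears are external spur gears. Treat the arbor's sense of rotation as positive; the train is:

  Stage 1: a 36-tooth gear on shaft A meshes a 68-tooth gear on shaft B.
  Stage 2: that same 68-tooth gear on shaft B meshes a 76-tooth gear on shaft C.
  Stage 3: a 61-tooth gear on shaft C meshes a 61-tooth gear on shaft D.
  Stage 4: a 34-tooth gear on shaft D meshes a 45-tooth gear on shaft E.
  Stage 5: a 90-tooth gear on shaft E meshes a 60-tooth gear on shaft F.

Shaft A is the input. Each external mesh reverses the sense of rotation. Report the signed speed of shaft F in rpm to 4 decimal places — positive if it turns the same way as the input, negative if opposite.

Stage 1 [36T→68T]: ω = 2830.0000×36/68 = 1498.2353 rpm, dir flips to −; running = −1498.2353
Stage 2 [68T→76T]: ω = 1498.2353×68/76 = 1340.5263 rpm, dir flips to +; running = +1340.5263
Stage 3 [61T→61T]: ω = 1340.5263×61/61 = 1340.5263 rpm, dir flips to −; running = −1340.5263
Stage 4 [34T→45T]: ω = 1340.5263×34/45 = 1012.8421 rpm, dir flips to +; running = +1012.8421
Stage 5 [90T→60T]: ω = 1012.8421×90/60 = 1519.2632 rpm, dir flips to −; running = −1519.2632

-1519.2632 rpm (opposite to input, |ω| = 1519.2632 rpm)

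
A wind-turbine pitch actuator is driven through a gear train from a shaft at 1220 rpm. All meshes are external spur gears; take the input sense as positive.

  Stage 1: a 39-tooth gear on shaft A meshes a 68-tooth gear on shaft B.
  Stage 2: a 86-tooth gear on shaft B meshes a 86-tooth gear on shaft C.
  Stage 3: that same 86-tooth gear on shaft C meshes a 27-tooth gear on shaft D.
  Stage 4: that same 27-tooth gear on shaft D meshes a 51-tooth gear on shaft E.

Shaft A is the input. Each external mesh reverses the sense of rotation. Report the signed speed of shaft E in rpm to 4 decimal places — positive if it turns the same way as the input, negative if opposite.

+1179.8962 rpm (same as input, |ω| = 1179.8962 rpm)

Stage 1 [39T→68T]: ω = 1220.0000×39/68 = 699.7059 rpm, dir flips to −; running = −699.7059
Stage 2 [86T→86T]: ω = 699.7059×86/86 = 699.7059 rpm, dir flips to +; running = +699.7059
Stage 3 [86T→27T]: ω = 699.7059×86/27 = 2228.6928 rpm, dir flips to −; running = −2228.6928
Stage 4 [27T→51T]: ω = 2228.6928×27/51 = 1179.8962 rpm, dir flips to +; running = +1179.8962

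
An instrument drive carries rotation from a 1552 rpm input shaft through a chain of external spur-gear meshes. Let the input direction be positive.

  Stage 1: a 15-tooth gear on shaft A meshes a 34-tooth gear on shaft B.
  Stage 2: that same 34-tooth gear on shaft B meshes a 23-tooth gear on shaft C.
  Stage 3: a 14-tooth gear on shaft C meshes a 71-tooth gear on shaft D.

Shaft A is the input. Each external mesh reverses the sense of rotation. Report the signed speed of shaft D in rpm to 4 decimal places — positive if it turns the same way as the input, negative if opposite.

-199.5836 rpm (opposite to input, |ω| = 199.5836 rpm)

Stage 1 [15T→34T]: ω = 1552.0000×15/34 = 684.7059 rpm, dir flips to −; running = −684.7059
Stage 2 [34T→23T]: ω = 684.7059×34/23 = 1012.1739 rpm, dir flips to +; running = +1012.1739
Stage 3 [14T→71T]: ω = 1012.1739×14/71 = 199.5836 rpm, dir flips to −; running = −199.5836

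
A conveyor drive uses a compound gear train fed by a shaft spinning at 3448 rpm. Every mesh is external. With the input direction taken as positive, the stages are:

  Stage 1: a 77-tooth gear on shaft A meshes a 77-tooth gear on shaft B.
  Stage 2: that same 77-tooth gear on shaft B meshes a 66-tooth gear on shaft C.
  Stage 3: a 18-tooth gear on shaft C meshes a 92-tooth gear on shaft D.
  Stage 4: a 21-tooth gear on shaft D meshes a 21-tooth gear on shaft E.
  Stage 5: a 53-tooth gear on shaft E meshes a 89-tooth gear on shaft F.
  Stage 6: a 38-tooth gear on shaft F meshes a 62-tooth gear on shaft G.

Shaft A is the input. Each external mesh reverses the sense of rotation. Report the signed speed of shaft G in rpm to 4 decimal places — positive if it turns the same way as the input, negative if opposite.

+287.2609 rpm (same as input, |ω| = 287.2609 rpm)

Stage 1 [77T→77T]: ω = 3448.0000×77/77 = 3448.0000 rpm, dir flips to −; running = −3448.0000
Stage 2 [77T→66T]: ω = 3448.0000×77/66 = 4022.6667 rpm, dir flips to +; running = +4022.6667
Stage 3 [18T→92T]: ω = 4022.6667×18/92 = 787.0435 rpm, dir flips to −; running = −787.0435
Stage 4 [21T→21T]: ω = 787.0435×21/21 = 787.0435 rpm, dir flips to +; running = +787.0435
Stage 5 [53T→89T]: ω = 787.0435×53/89 = 468.6888 rpm, dir flips to −; running = −468.6888
Stage 6 [38T→62T]: ω = 468.6888×38/62 = 287.2609 rpm, dir flips to +; running = +287.2609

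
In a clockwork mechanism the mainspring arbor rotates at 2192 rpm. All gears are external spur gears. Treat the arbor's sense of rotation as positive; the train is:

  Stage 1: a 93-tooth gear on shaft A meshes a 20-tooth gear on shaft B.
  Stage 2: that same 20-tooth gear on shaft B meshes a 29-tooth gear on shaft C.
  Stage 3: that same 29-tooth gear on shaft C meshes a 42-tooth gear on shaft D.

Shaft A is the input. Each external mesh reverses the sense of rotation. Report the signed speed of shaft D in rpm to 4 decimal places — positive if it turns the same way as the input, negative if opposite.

Stage 1 [93T→20T]: ω = 2192.0000×93/20 = 10192.8000 rpm, dir flips to −; running = −10192.8000
Stage 2 [20T→29T]: ω = 10192.8000×20/29 = 7029.5172 rpm, dir flips to +; running = +7029.5172
Stage 3 [29T→42T]: ω = 7029.5172×29/42 = 4853.7143 rpm, dir flips to −; running = −4853.7143

-4853.7143 rpm (opposite to input, |ω| = 4853.7143 rpm)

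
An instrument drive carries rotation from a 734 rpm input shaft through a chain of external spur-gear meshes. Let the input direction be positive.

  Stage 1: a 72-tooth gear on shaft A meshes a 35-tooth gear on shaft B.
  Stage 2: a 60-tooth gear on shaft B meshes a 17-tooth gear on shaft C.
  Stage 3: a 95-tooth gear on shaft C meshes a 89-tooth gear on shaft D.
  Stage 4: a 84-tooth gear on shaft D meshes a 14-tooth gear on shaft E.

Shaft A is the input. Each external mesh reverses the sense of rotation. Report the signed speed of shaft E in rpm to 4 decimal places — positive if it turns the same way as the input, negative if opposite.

Stage 1 [72T→35T]: ω = 734.0000×72/35 = 1509.9429 rpm, dir flips to −; running = −1509.9429
Stage 2 [60T→17T]: ω = 1509.9429×60/17 = 5329.2101 rpm, dir flips to +; running = +5329.2101
Stage 3 [95T→89T]: ω = 5329.2101×95/89 = 5688.4827 rpm, dir flips to −; running = −5688.4827
Stage 4 [84T→14T]: ω = 5688.4827×84/14 = 34130.8960 rpm, dir flips to +; running = +34130.8960

+34130.8960 rpm (same as input, |ω| = 34130.8960 rpm)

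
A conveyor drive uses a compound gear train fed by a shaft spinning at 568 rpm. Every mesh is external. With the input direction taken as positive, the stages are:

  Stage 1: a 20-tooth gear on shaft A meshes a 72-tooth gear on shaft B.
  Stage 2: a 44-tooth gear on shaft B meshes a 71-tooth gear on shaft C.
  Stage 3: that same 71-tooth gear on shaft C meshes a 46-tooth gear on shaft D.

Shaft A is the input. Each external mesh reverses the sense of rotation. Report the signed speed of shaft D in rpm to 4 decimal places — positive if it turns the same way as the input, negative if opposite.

-150.9179 rpm (opposite to input, |ω| = 150.9179 rpm)

Stage 1 [20T→72T]: ω = 568.0000×20/72 = 157.7778 rpm, dir flips to −; running = −157.7778
Stage 2 [44T→71T]: ω = 157.7778×44/71 = 97.7778 rpm, dir flips to +; running = +97.7778
Stage 3 [71T→46T]: ω = 97.7778×71/46 = 150.9179 rpm, dir flips to −; running = −150.9179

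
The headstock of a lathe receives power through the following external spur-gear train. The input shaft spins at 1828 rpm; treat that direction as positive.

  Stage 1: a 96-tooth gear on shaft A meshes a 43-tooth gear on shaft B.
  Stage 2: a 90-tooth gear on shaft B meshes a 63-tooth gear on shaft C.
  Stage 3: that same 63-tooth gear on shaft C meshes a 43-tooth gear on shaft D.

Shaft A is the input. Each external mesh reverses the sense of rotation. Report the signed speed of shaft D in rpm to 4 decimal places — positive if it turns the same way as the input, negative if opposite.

-8541.8713 rpm (opposite to input, |ω| = 8541.8713 rpm)

Stage 1 [96T→43T]: ω = 1828.0000×96/43 = 4081.1163 rpm, dir flips to −; running = −4081.1163
Stage 2 [90T→63T]: ω = 4081.1163×90/63 = 5830.1661 rpm, dir flips to +; running = +5830.1661
Stage 3 [63T→43T]: ω = 5830.1661×63/43 = 8541.8713 rpm, dir flips to −; running = −8541.8713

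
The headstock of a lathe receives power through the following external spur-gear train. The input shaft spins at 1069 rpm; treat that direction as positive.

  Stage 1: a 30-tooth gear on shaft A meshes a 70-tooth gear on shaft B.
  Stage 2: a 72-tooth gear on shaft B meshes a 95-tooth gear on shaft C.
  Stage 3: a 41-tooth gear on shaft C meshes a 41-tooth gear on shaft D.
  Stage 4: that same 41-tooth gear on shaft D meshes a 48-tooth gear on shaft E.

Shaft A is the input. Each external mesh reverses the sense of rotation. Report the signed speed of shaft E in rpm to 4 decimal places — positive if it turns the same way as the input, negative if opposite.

Stage 1 [30T→70T]: ω = 1069.0000×30/70 = 458.1429 rpm, dir flips to −; running = −458.1429
Stage 2 [72T→95T]: ω = 458.1429×72/95 = 347.2241 rpm, dir flips to +; running = +347.2241
Stage 3 [41T→41T]: ω = 347.2241×41/41 = 347.2241 rpm, dir flips to −; running = −347.2241
Stage 4 [41T→48T]: ω = 347.2241×41/48 = 296.5872 rpm, dir flips to +; running = +296.5872

+296.5872 rpm (same as input, |ω| = 296.5872 rpm)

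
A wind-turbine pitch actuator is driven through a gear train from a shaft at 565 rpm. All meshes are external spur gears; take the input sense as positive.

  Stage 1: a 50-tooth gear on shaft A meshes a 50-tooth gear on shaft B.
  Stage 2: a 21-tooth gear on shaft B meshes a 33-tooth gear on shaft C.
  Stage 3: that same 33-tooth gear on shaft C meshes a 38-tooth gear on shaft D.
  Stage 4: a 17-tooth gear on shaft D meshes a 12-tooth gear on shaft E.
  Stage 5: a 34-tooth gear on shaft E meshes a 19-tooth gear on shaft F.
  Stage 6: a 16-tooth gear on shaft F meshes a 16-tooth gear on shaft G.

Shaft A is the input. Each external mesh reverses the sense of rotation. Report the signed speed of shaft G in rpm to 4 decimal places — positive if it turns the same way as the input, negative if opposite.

+791.5478 rpm (same as input, |ω| = 791.5478 rpm)

Stage 1 [50T→50T]: ω = 565.0000×50/50 = 565.0000 rpm, dir flips to −; running = −565.0000
Stage 2 [21T→33T]: ω = 565.0000×21/33 = 359.5455 rpm, dir flips to +; running = +359.5455
Stage 3 [33T→38T]: ω = 359.5455×33/38 = 312.2368 rpm, dir flips to −; running = −312.2368
Stage 4 [17T→12T]: ω = 312.2368×17/12 = 442.3355 rpm, dir flips to +; running = +442.3355
Stage 5 [34T→19T]: ω = 442.3355×34/19 = 791.5478 rpm, dir flips to −; running = −791.5478
Stage 6 [16T→16T]: ω = 791.5478×16/16 = 791.5478 rpm, dir flips to +; running = +791.5478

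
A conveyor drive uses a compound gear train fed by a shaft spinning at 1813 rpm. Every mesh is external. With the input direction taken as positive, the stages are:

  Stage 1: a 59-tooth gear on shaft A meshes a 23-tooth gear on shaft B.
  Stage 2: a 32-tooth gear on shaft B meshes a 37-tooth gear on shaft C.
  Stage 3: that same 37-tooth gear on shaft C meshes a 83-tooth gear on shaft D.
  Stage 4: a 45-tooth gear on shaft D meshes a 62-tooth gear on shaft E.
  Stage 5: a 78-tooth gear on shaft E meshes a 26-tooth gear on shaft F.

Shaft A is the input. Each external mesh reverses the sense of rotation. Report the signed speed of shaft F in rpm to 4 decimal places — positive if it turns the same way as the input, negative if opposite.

Stage 1 [59T→23T]: ω = 1813.0000×59/23 = 4650.7391 rpm, dir flips to −; running = −4650.7391
Stage 2 [32T→37T]: ω = 4650.7391×32/37 = 4022.2609 rpm, dir flips to +; running = +4022.2609
Stage 3 [37T→83T]: ω = 4022.2609×37/83 = 1793.0561 rpm, dir flips to −; running = −1793.0561
Stage 4 [45T→62T]: ω = 1793.0561×45/62 = 1301.4116 rpm, dir flips to +; running = +1301.4116
Stage 5 [78T→26T]: ω = 1301.4116×78/26 = 3904.2349 rpm, dir flips to −; running = −3904.2349

-3904.2349 rpm (opposite to input, |ω| = 3904.2349 rpm)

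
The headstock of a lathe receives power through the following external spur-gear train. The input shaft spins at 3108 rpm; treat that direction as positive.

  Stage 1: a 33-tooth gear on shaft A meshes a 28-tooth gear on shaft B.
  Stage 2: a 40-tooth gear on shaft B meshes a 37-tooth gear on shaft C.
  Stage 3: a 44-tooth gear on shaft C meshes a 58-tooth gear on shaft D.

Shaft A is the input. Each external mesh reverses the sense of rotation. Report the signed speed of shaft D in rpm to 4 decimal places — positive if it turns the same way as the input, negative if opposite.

Stage 1 [33T→28T]: ω = 3108.0000×33/28 = 3663.0000 rpm, dir flips to −; running = −3663.0000
Stage 2 [40T→37T]: ω = 3663.0000×40/37 = 3960.0000 rpm, dir flips to +; running = +3960.0000
Stage 3 [44T→58T]: ω = 3960.0000×44/58 = 3004.1379 rpm, dir flips to −; running = −3004.1379

-3004.1379 rpm (opposite to input, |ω| = 3004.1379 rpm)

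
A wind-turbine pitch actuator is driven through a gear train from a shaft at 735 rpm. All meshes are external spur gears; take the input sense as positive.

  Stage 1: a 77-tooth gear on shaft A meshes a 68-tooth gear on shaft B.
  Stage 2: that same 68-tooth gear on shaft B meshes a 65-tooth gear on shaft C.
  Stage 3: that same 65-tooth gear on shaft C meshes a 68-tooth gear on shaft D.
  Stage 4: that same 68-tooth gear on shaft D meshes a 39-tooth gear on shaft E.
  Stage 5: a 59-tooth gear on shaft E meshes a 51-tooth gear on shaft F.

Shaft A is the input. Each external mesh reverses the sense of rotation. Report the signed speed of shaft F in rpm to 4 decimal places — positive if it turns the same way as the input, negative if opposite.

-1678.7858 rpm (opposite to input, |ω| = 1678.7858 rpm)

Stage 1 [77T→68T]: ω = 735.0000×77/68 = 832.2794 rpm, dir flips to −; running = −832.2794
Stage 2 [68T→65T]: ω = 832.2794×68/65 = 870.6923 rpm, dir flips to +; running = +870.6923
Stage 3 [65T→68T]: ω = 870.6923×65/68 = 832.2794 rpm, dir flips to −; running = −832.2794
Stage 4 [68T→39T]: ω = 832.2794×68/39 = 1451.1538 rpm, dir flips to +; running = +1451.1538
Stage 5 [59T→51T]: ω = 1451.1538×59/51 = 1678.7858 rpm, dir flips to −; running = −1678.7858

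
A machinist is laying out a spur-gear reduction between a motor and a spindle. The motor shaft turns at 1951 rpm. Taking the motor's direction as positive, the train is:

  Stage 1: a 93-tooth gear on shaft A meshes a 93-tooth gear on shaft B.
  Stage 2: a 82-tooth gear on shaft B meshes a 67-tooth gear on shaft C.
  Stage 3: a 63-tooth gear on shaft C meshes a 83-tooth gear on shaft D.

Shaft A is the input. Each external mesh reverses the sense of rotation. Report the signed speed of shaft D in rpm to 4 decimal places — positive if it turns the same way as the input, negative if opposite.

Stage 1 [93T→93T]: ω = 1951.0000×93/93 = 1951.0000 rpm, dir flips to −; running = −1951.0000
Stage 2 [82T→67T]: ω = 1951.0000×82/67 = 2387.7910 rpm, dir flips to +; running = +2387.7910
Stage 3 [63T→83T]: ω = 2387.7910×63/83 = 1812.4197 rpm, dir flips to −; running = −1812.4197

-1812.4197 rpm (opposite to input, |ω| = 1812.4197 rpm)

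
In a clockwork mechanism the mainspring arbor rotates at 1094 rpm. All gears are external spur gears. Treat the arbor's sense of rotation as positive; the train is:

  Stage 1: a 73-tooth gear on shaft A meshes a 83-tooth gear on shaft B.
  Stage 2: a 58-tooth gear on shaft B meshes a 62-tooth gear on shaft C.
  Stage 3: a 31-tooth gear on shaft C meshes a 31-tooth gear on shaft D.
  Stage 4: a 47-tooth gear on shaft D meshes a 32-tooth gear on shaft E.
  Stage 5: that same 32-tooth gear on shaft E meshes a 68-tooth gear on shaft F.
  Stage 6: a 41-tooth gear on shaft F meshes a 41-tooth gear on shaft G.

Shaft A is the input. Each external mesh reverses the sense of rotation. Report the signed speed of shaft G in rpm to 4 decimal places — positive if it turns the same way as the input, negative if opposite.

+622.1389 rpm (same as input, |ω| = 622.1389 rpm)

Stage 1 [73T→83T]: ω = 1094.0000×73/83 = 962.1928 rpm, dir flips to −; running = −962.1928
Stage 2 [58T→62T]: ω = 962.1928×58/62 = 900.1158 rpm, dir flips to +; running = +900.1158
Stage 3 [31T→31T]: ω = 900.1158×31/31 = 900.1158 rpm, dir flips to −; running = −900.1158
Stage 4 [47T→32T]: ω = 900.1158×47/32 = 1322.0451 rpm, dir flips to +; running = +1322.0451
Stage 5 [32T→68T]: ω = 1322.0451×32/68 = 622.1389 rpm, dir flips to −; running = −622.1389
Stage 6 [41T→41T]: ω = 622.1389×41/41 = 622.1389 rpm, dir flips to +; running = +622.1389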